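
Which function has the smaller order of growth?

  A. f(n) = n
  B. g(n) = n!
A

f(n) = n is O(n), while g(n) = n! is O(n!).
Since O(n) grows slower than O(n!), f(n) is dominated.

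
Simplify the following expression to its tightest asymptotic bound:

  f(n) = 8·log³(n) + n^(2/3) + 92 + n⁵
Θ(n⁵)

Order the terms by growth rate: 92 ≺ 8·log³(n) ≺ n^(2/3) ≺ n⁵.
The fastest-growing term n⁵ dominates as n → ∞; dropping its constant factor gives Θ(n⁵).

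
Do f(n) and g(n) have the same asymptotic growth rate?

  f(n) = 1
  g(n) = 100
True

f(n) = 1 and g(n) = 100 are both O(1).
Since they have the same asymptotic growth rate, f(n) = Θ(g(n)) is true.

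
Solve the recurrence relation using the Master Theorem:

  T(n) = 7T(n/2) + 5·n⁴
Θ(n⁴)

Master Theorem: a = 7, b = 2, f(n) = 5·n⁴.
Compute the critical exponent d = log₂(7) = 2.807.
Compare f(n) = Θ(n⁴) against n^d:
  k = 4 > d = 2.807, so f(n) = Ω(n^(d+ε)) — Case 3.
  Regularity: a·(n/b)^4/n^4 = a/b^4 = 7/16 < 1 ✓.
  The top-level work dominates: T(n) = Θ(f(n)) = Θ(n⁴).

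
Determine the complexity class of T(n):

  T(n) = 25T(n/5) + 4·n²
Θ(n² log n)

Master Theorem: a = 25, b = 5, f(n) = 4·n².
Compute the critical exponent d = log₅(25) = 2.
Compare f(n) = Θ(n²) against n^d:
  k = 2 = d, so f(n) = Θ(n^d) — Case 2.
  Work is balanced across levels: T(n) = Θ(n^d log n) = Θ(n² log n).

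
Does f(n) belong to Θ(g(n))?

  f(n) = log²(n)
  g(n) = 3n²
False

f(n) = log²(n) is O(log² n), and g(n) = 3n² is O(n²).
Since they have different growth rates, f(n) = Θ(g(n)) is false.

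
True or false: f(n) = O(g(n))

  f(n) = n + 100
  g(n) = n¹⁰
True

f(n) = n + 100 is O(n), and g(n) = n¹⁰ is O(n¹⁰).
Since O(n) ⊆ O(n¹⁰) (f grows no faster than g), f(n) = O(g(n)) is true.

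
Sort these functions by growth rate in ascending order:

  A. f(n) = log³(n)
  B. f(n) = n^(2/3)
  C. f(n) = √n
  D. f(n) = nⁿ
A < C < B < D

Comparing growth rates:
A = log³(n) is O(log³ n)
C = √n is O(√n)
B = n^(2/3) is O(n^(2/3))
D = nⁿ is O(nⁿ)

Therefore, the order from slowest to fastest is: A < C < B < D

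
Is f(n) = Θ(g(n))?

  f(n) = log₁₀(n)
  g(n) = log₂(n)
True

f(n) = log₁₀(n) and g(n) = log₂(n) are both O(log n).
Since they have the same asymptotic growth rate, f(n) = Θ(g(n)) is true.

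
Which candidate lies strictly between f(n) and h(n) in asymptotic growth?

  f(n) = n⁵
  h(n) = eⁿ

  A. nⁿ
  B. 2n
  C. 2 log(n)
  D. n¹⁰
D

We need g(n) with n⁵ = o(g(n)) and g(n) = o(eⁿ), i.e. O(n⁵) ≺ g ≺ O(eⁿ).
Check each option:
  A. nⁿ — O(nⁿ) does not grow strictly slower than h(n)
  B. 2n — O(n) does not grow strictly faster than f(n)
  C. 2 log(n) — O(log n) does not grow strictly faster than f(n)
  D. n¹⁰ — O(n¹⁰) is strictly between O(n⁵) and O(eⁿ) ✓

Only option D (n¹⁰) lies strictly between.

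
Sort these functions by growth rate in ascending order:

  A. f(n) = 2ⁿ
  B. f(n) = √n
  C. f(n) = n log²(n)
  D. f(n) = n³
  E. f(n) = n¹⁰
B < C < D < E < A

Comparing growth rates:
B = √n is O(√n)
C = n log²(n) is O(n log² n)
D = n³ is O(n³)
E = n¹⁰ is O(n¹⁰)
A = 2ⁿ is O(2ⁿ)

Therefore, the order from slowest to fastest is: B < C < D < E < A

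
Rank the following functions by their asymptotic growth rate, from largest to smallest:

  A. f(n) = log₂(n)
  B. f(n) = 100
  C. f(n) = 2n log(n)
C > A > B

Comparing growth rates:
C = 2n log(n) is O(n log n)
A = log₂(n) is O(log n)
B = 100 is O(1)

Therefore, the order from fastest to slowest is: C > A > B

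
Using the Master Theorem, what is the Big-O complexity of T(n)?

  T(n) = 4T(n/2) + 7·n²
Θ(n² log n)

Master Theorem: a = 4, b = 2, f(n) = 7·n².
Compute the critical exponent d = log₂(4) = 2.
Compare f(n) = Θ(n²) against n^d:
  k = 2 = d, so f(n) = Θ(n^d) — Case 2.
  Work is balanced across levels: T(n) = Θ(n^d log n) = Θ(n² log n).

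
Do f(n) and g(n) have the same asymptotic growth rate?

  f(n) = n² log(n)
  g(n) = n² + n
False

f(n) = n² log(n) is O(n² log n), and g(n) = n² + n is O(n²).
Since they have different growth rates, f(n) = Θ(g(n)) is false.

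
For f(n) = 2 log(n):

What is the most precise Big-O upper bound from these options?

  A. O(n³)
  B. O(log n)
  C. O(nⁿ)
B

f(n) = 2 log(n) is O(log n).
All listed options are valid Big-O bounds (upper bounds),
but O(log n) is the tightest (smallest valid bound).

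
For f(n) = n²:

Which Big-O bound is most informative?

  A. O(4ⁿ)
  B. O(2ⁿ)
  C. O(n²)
C

f(n) = n² is O(n²).
All listed options are valid Big-O bounds (upper bounds),
but O(n²) is the tightest (smallest valid bound).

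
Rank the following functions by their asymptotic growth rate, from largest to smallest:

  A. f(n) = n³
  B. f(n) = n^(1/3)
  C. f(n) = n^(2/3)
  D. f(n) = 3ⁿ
D > A > C > B

Comparing growth rates:
D = 3ⁿ is O(3ⁿ)
A = n³ is O(n³)
C = n^(2/3) is O(n^(2/3))
B = n^(1/3) is O(n^(1/3))

Therefore, the order from fastest to slowest is: D > A > C > B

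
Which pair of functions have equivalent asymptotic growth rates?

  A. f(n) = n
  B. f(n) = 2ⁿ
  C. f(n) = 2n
A and C

Examining each function:
  A. n is O(n)
  B. 2ⁿ is O(2ⁿ)
  C. 2n is O(n)

Functions A and C both have the same complexity class.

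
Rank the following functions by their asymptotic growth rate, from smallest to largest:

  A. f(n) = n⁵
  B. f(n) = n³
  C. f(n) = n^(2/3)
C < B < A

Comparing growth rates:
C = n^(2/3) is O(n^(2/3))
B = n³ is O(n³)
A = n⁵ is O(n⁵)

Therefore, the order from slowest to fastest is: C < B < A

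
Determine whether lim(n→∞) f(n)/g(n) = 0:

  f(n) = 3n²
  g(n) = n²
False

f(n) = 3n² is O(n²), and g(n) = n² is O(n²).
Since they have the same growth rate, f(n) = o(g(n)) is false.
(f = o(g) requires f to grow strictly slower, not equal.)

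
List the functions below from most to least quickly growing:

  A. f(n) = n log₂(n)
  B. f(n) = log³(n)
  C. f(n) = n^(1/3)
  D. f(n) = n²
D > A > C > B

Comparing growth rates:
D = n² is O(n²)
A = n log₂(n) is O(n log n)
C = n^(1/3) is O(n^(1/3))
B = log³(n) is O(log³ n)

Therefore, the order from fastest to slowest is: D > A > C > B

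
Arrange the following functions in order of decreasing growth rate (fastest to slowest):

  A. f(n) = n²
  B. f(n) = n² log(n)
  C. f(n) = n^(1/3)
B > A > C

Comparing growth rates:
B = n² log(n) is O(n² log n)
A = n² is O(n²)
C = n^(1/3) is O(n^(1/3))

Therefore, the order from fastest to slowest is: B > A > C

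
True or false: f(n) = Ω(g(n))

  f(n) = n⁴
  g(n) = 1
True

f(n) = n⁴ is O(n⁴), and g(n) = 1 is O(1).
Since O(n⁴) grows at least as fast as O(1), f(n) = Ω(g(n)) is true.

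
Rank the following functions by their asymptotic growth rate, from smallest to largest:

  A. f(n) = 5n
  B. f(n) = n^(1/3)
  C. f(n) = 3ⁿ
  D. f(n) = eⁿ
B < A < D < C

Comparing growth rates:
B = n^(1/3) is O(n^(1/3))
A = 5n is O(n)
D = eⁿ is O(eⁿ)
C = 3ⁿ is O(3ⁿ)

Therefore, the order from slowest to fastest is: B < A < D < C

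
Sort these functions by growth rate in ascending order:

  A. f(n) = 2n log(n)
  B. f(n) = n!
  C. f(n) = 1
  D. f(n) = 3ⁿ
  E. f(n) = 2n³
C < A < E < D < B

Comparing growth rates:
C = 1 is O(1)
A = 2n log(n) is O(n log n)
E = 2n³ is O(n³)
D = 3ⁿ is O(3ⁿ)
B = n! is O(n!)

Therefore, the order from slowest to fastest is: C < A < E < D < B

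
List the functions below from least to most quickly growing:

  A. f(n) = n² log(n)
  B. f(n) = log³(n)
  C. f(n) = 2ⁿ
B < A < C

Comparing growth rates:
B = log³(n) is O(log³ n)
A = n² log(n) is O(n² log n)
C = 2ⁿ is O(2ⁿ)

Therefore, the order from slowest to fastest is: B < A < C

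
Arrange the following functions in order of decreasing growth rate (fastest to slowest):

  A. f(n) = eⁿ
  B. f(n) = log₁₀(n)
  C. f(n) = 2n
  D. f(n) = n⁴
A > D > C > B

Comparing growth rates:
A = eⁿ is O(eⁿ)
D = n⁴ is O(n⁴)
C = 2n is O(n)
B = log₁₀(n) is O(log n)

Therefore, the order from fastest to slowest is: A > D > C > B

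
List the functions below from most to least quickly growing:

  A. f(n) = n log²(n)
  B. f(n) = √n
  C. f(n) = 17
A > B > C

Comparing growth rates:
A = n log²(n) is O(n log² n)
B = √n is O(√n)
C = 17 is O(1)

Therefore, the order from fastest to slowest is: A > B > C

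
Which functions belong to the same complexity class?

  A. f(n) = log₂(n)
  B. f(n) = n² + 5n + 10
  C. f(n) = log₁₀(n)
A and C

Examining each function:
  A. log₂(n) is O(log n)
  B. n² + 5n + 10 is O(n²)
  C. log₁₀(n) is O(log n)

Functions A and C both have the same complexity class.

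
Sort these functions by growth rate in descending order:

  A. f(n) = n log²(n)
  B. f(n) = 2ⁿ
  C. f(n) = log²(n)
B > A > C

Comparing growth rates:
B = 2ⁿ is O(2ⁿ)
A = n log²(n) is O(n log² n)
C = log²(n) is O(log² n)

Therefore, the order from fastest to slowest is: B > A > C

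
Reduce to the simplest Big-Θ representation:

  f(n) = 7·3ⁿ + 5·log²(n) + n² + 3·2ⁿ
Θ(3ⁿ)

Order the terms by growth rate: 5·log²(n) ≺ n² ≺ 3·2ⁿ ≺ 7·3ⁿ.
The fastest-growing term 7·3ⁿ dominates as n → ∞; dropping its constant factor gives Θ(3ⁿ).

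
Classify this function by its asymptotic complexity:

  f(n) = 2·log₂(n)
O(log n)

The dominant term in 2·log₂(n) is 2·log₂(n), which is Θ(log n).
Constants are absorbed, so the tightest bound is O(log n).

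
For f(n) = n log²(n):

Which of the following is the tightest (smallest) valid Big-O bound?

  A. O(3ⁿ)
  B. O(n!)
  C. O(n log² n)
C

f(n) = n log²(n) is O(n log² n).
All listed options are valid Big-O bounds (upper bounds),
but O(n log² n) is the tightest (smallest valid bound).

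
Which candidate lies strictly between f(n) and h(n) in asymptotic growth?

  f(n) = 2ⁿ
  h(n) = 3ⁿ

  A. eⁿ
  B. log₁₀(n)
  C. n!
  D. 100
A

We need g(n) with 2ⁿ = o(g(n)) and g(n) = o(3ⁿ), i.e. O(2ⁿ) ≺ g ≺ O(3ⁿ).
Check each option:
  A. eⁿ — O(eⁿ) is strictly between O(2ⁿ) and O(3ⁿ) ✓
  B. log₁₀(n) — O(log n) does not grow strictly faster than f(n)
  C. n! — O(n!) does not grow strictly slower than h(n)
  D. 100 — O(1) does not grow strictly faster than f(n)

Only option A (eⁿ) lies strictly between.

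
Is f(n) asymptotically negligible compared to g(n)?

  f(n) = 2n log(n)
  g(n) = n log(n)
False

f(n) = 2n log(n) is O(n log n), and g(n) = n log(n) is O(n log n).
Since they have the same growth rate, f(n) = o(g(n)) is false.
(f = o(g) requires f to grow strictly slower, not equal.)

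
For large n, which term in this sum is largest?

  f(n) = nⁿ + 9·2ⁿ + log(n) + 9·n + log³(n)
nⁿ

Looking at each term:
  - nⁿ is O(nⁿ)
  - 9·2ⁿ is O(2ⁿ)
  - log(n) is O(log n)
  - 9·n is O(n)
  - log³(n) is O(log³ n)

The term nⁿ (O(nⁿ)) grows fastest and dominates all others.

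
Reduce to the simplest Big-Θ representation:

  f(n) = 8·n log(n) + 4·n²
Θ(n²)

Order the terms by growth rate: 8·n log(n) ≺ 4·n².
The fastest-growing term 4·n² dominates as n → ∞; dropping its constant factor gives Θ(n²).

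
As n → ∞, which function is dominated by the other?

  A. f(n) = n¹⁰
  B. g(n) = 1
B

f(n) = n¹⁰ is O(n¹⁰), while g(n) = 1 is O(1).
Since O(1) grows slower than O(n¹⁰), g(n) is dominated.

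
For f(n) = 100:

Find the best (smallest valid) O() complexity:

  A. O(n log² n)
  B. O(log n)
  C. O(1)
C

f(n) = 100 is O(1).
All listed options are valid Big-O bounds (upper bounds),
but O(1) is the tightest (smallest valid bound).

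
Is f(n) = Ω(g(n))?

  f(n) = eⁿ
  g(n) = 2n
True

f(n) = eⁿ is O(eⁿ), and g(n) = 2n is O(n).
Since O(eⁿ) grows at least as fast as O(n), f(n) = Ω(g(n)) is true.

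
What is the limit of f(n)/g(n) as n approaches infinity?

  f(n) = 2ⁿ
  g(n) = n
∞

Since 2ⁿ (O(2ⁿ)) grows faster than n (O(n)),
the ratio f(n)/g(n) → ∞ as n → ∞.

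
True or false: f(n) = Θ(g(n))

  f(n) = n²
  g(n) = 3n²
True

f(n) = n² and g(n) = 3n² are both O(n²).
Since they have the same asymptotic growth rate, f(n) = Θ(g(n)) is true.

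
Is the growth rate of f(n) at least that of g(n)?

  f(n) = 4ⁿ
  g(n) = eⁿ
True

f(n) = 4ⁿ is O(4ⁿ), and g(n) = eⁿ is O(eⁿ).
Since O(4ⁿ) grows at least as fast as O(eⁿ), f(n) = Ω(g(n)) is true.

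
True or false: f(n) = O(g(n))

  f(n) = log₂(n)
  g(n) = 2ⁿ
True

f(n) = log₂(n) is O(log n), and g(n) = 2ⁿ is O(2ⁿ).
Since O(log n) ⊆ O(2ⁿ) (f grows no faster than g), f(n) = O(g(n)) is true.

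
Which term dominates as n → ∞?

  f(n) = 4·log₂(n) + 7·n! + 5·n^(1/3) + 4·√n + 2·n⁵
7·n!

Looking at each term:
  - 4·log₂(n) is O(log n)
  - 7·n! is O(n!)
  - 5·n^(1/3) is O(n^(1/3))
  - 4·√n is O(√n)
  - 2·n⁵ is O(n⁵)

The term 7·n! (O(n!)) grows fastest and dominates all others.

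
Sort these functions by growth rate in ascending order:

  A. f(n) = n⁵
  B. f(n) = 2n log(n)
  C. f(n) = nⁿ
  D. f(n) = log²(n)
D < B < A < C

Comparing growth rates:
D = log²(n) is O(log² n)
B = 2n log(n) is O(n log n)
A = n⁵ is O(n⁵)
C = nⁿ is O(nⁿ)

Therefore, the order from slowest to fastest is: D < B < A < C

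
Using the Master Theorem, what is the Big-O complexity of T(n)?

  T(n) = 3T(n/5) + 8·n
Θ(n)

Master Theorem: a = 3, b = 5, f(n) = 8·n.
Compute the critical exponent d = log₅(3) = 0.683.
Compare f(n) = Θ(n) against n^d:
  k = 1 > d = 0.683, so f(n) = Ω(n^(d+ε)) — Case 3.
  Regularity: a·(n/b)^1/n^1 = a/b^1 = 3/5 < 1 ✓.
  The top-level work dominates: T(n) = Θ(f(n)) = Θ(n).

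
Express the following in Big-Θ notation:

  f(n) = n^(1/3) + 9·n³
Θ(n³)

Order the terms by growth rate: n^(1/3) ≺ 9·n³.
The fastest-growing term 9·n³ dominates as n → ∞; dropping its constant factor gives Θ(n³).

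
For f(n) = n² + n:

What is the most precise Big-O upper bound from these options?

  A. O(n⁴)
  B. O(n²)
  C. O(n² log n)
B

f(n) = n² + n is O(n²).
All listed options are valid Big-O bounds (upper bounds),
but O(n²) is the tightest (smallest valid bound).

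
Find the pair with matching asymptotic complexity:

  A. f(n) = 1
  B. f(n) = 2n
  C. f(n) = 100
A and C

Examining each function:
  A. 1 is O(1)
  B. 2n is O(n)
  C. 100 is O(1)

Functions A and C both have the same complexity class.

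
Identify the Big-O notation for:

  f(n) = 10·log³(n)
O(log³ n)

The dominant term in 10·log³(n) is 10·log³(n), which is Θ(log³ n).
Constants are absorbed, so the tightest bound is O(log³ n).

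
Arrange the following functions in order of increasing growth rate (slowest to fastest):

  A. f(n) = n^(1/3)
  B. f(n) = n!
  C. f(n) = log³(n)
C < A < B

Comparing growth rates:
C = log³(n) is O(log³ n)
A = n^(1/3) is O(n^(1/3))
B = n! is O(n!)

Therefore, the order from slowest to fastest is: C < A < B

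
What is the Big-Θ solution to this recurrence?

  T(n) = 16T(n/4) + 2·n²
Θ(n² log n)

Master Theorem: a = 16, b = 4, f(n) = 2·n².
Compute the critical exponent d = log₄(16) = 2.
Compare f(n) = Θ(n²) against n^d:
  k = 2 = d, so f(n) = Θ(n^d) — Case 2.
  Work is balanced across levels: T(n) = Θ(n^d log n) = Θ(n² log n).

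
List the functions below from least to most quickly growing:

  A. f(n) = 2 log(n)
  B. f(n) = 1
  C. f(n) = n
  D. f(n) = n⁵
B < A < C < D

Comparing growth rates:
B = 1 is O(1)
A = 2 log(n) is O(log n)
C = n is O(n)
D = n⁵ is O(n⁵)

Therefore, the order from slowest to fastest is: B < A < C < D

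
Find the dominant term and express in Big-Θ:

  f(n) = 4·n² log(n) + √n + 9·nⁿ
Θ(nⁿ)

Order the terms by growth rate: √n ≺ 4·n² log(n) ≺ 9·nⁿ.
The fastest-growing term 9·nⁿ dominates as n → ∞; dropping its constant factor gives Θ(nⁿ).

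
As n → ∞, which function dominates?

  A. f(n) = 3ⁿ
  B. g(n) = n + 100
A

f(n) = 3ⁿ is O(3ⁿ), while g(n) = n + 100 is O(n).
Since O(3ⁿ) grows faster than O(n), f(n) dominates.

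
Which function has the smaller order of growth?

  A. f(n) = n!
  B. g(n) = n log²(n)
B

f(n) = n! is O(n!), while g(n) = n log²(n) is O(n log² n).
Since O(n log² n) grows slower than O(n!), g(n) is dominated.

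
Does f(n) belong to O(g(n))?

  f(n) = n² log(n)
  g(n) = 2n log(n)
False

f(n) = n² log(n) is O(n² log n), and g(n) = 2n log(n) is O(n log n).
Since O(n² log n) grows faster than O(n log n), f(n) = O(g(n)) is false.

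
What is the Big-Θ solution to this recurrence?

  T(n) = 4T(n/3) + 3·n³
Θ(n³)

Master Theorem: a = 4, b = 3, f(n) = 3·n³.
Compute the critical exponent d = log₃(4) = 1.262.
Compare f(n) = Θ(n³) against n^d:
  k = 3 > d = 1.262, so f(n) = Ω(n^(d+ε)) — Case 3.
  Regularity: a·(n/b)^3/n^3 = a/b^3 = 4/27 < 1 ✓.
  The top-level work dominates: T(n) = Θ(f(n)) = Θ(n³).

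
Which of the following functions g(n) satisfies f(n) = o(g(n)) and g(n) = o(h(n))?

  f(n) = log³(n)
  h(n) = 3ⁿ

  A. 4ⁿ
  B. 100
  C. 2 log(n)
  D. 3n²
D

We need g(n) with log³(n) = o(g(n)) and g(n) = o(3ⁿ), i.e. O(log³ n) ≺ g ≺ O(3ⁿ).
Check each option:
  A. 4ⁿ — O(4ⁿ) does not grow strictly slower than h(n)
  B. 100 — O(1) does not grow strictly faster than f(n)
  C. 2 log(n) — O(log n) does not grow strictly faster than f(n)
  D. 3n² — O(n²) is strictly between O(log³ n) and O(3ⁿ) ✓

Only option D (3n²) lies strictly between.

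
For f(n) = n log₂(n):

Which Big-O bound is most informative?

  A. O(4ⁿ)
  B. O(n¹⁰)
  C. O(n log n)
C

f(n) = n log₂(n) is O(n log n).
All listed options are valid Big-O bounds (upper bounds),
but O(n log n) is the tightest (smallest valid bound).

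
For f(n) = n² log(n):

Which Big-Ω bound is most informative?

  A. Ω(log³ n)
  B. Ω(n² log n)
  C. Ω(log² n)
B

f(n) = n² log(n) is Ω(n² log n).
All listed options are valid Big-Ω bounds (lower bounds),
but Ω(n² log n) is the tightest (largest valid bound).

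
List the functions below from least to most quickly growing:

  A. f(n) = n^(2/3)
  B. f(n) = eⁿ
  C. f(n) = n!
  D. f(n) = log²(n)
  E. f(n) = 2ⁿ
D < A < E < B < C

Comparing growth rates:
D = log²(n) is O(log² n)
A = n^(2/3) is O(n^(2/3))
E = 2ⁿ is O(2ⁿ)
B = eⁿ is O(eⁿ)
C = n! is O(n!)

Therefore, the order from slowest to fastest is: D < A < E < B < C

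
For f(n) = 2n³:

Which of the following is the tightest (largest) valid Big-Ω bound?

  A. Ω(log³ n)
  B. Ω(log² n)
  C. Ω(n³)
C

f(n) = 2n³ is Ω(n³).
All listed options are valid Big-Ω bounds (lower bounds),
but Ω(n³) is the tightest (largest valid bound).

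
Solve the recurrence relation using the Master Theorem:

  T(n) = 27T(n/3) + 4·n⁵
Θ(n⁵)

Master Theorem: a = 27, b = 3, f(n) = 4·n⁵.
Compute the critical exponent d = log₃(27) = 3.
Compare f(n) = Θ(n⁵) against n^d:
  k = 5 > d = 3, so f(n) = Ω(n^(d+ε)) — Case 3.
  Regularity: a·(n/b)^5/n^5 = a/b^5 = 27/243 < 1 ✓.
  The top-level work dominates: T(n) = Θ(f(n)) = Θ(n⁵).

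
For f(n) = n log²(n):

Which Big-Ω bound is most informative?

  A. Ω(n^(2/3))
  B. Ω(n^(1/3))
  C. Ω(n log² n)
C

f(n) = n log²(n) is Ω(n log² n).
All listed options are valid Big-Ω bounds (lower bounds),
but Ω(n log² n) is the tightest (largest valid bound).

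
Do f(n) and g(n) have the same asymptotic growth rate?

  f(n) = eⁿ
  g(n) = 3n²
False

f(n) = eⁿ is O(eⁿ), and g(n) = 3n² is O(n²).
Since they have different growth rates, f(n) = Θ(g(n)) is false.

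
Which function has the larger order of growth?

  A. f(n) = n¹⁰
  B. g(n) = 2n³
A

f(n) = n¹⁰ is O(n¹⁰), while g(n) = 2n³ is O(n³).
Since O(n¹⁰) grows faster than O(n³), f(n) dominates.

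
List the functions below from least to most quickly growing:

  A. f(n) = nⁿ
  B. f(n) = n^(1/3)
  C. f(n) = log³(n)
C < B < A

Comparing growth rates:
C = log³(n) is O(log³ n)
B = n^(1/3) is O(n^(1/3))
A = nⁿ is O(nⁿ)

Therefore, the order from slowest to fastest is: C < B < A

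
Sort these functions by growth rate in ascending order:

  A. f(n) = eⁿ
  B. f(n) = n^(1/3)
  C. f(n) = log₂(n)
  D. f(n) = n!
C < B < A < D

Comparing growth rates:
C = log₂(n) is O(log n)
B = n^(1/3) is O(n^(1/3))
A = eⁿ is O(eⁿ)
D = n! is O(n!)

Therefore, the order from slowest to fastest is: C < B < A < D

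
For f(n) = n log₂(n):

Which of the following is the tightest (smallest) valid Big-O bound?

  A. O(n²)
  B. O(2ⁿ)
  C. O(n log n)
C

f(n) = n log₂(n) is O(n log n).
All listed options are valid Big-O bounds (upper bounds),
but O(n log n) is the tightest (smallest valid bound).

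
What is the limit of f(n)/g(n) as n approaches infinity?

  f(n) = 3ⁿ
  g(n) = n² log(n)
∞

Since 3ⁿ (O(3ⁿ)) grows faster than n² log(n) (O(n² log n)),
the ratio f(n)/g(n) → ∞ as n → ∞.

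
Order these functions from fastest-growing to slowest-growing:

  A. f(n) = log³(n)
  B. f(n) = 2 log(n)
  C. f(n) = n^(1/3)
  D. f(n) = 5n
D > C > A > B

Comparing growth rates:
D = 5n is O(n)
C = n^(1/3) is O(n^(1/3))
A = log³(n) is O(log³ n)
B = 2 log(n) is O(log n)

Therefore, the order from fastest to slowest is: D > C > A > B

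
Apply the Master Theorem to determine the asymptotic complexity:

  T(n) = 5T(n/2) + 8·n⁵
Θ(n⁵)

Master Theorem: a = 5, b = 2, f(n) = 8·n⁵.
Compute the critical exponent d = log₂(5) = 2.322.
Compare f(n) = Θ(n⁵) against n^d:
  k = 5 > d = 2.322, so f(n) = Ω(n^(d+ε)) — Case 3.
  Regularity: a·(n/b)^5/n^5 = a/b^5 = 5/32 < 1 ✓.
  The top-level work dominates: T(n) = Θ(f(n)) = Θ(n⁵).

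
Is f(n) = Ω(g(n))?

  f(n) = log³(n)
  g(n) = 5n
False

f(n) = log³(n) is O(log³ n), and g(n) = 5n is O(n).
Since O(log³ n) grows slower than O(n), f(n) = Ω(g(n)) is false.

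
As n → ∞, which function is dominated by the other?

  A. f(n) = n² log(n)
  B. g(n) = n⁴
A

f(n) = n² log(n) is O(n² log n), while g(n) = n⁴ is O(n⁴).
Since O(n² log n) grows slower than O(n⁴), f(n) is dominated.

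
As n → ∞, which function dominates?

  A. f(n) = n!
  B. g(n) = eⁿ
A

f(n) = n! is O(n!), while g(n) = eⁿ is O(eⁿ).
Since O(n!) grows faster than O(eⁿ), f(n) dominates.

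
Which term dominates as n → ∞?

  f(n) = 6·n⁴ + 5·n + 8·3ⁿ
8·3ⁿ

Looking at each term:
  - 6·n⁴ is O(n⁴)
  - 5·n is O(n)
  - 8·3ⁿ is O(3ⁿ)

The term 8·3ⁿ (O(3ⁿ)) grows fastest and dominates all others.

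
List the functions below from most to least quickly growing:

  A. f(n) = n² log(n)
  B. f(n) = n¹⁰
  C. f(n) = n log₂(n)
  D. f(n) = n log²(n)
B > A > D > C

Comparing growth rates:
B = n¹⁰ is O(n¹⁰)
A = n² log(n) is O(n² log n)
D = n log²(n) is O(n log² n)
C = n log₂(n) is O(n log n)

Therefore, the order from fastest to slowest is: B > A > D > C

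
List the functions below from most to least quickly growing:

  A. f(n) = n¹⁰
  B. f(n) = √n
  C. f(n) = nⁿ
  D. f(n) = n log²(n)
C > A > D > B

Comparing growth rates:
C = nⁿ is O(nⁿ)
A = n¹⁰ is O(n¹⁰)
D = n log²(n) is O(n log² n)
B = √n is O(√n)

Therefore, the order from fastest to slowest is: C > A > D > B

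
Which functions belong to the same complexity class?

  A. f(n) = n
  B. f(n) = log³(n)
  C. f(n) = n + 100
A and C

Examining each function:
  A. n is O(n)
  B. log³(n) is O(log³ n)
  C. n + 100 is O(n)

Functions A and C both have the same complexity class.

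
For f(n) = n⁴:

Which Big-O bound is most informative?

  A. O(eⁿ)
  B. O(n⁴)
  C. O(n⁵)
B

f(n) = n⁴ is O(n⁴).
All listed options are valid Big-O bounds (upper bounds),
but O(n⁴) is the tightest (smallest valid bound).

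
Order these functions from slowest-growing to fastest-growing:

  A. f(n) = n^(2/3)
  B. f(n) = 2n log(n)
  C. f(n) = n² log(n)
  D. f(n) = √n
D < A < B < C

Comparing growth rates:
D = √n is O(√n)
A = n^(2/3) is O(n^(2/3))
B = 2n log(n) is O(n log n)
C = n² log(n) is O(n² log n)

Therefore, the order from slowest to fastest is: D < A < B < C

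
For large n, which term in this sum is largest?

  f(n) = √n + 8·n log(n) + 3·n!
3·n!

Looking at each term:
  - √n is O(√n)
  - 8·n log(n) is O(n log n)
  - 3·n! is O(n!)

The term 3·n! (O(n!)) grows fastest and dominates all others.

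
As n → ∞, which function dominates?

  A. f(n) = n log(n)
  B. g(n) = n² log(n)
B

f(n) = n log(n) is O(n log n), while g(n) = n² log(n) is O(n² log n).
Since O(n² log n) grows faster than O(n log n), g(n) dominates.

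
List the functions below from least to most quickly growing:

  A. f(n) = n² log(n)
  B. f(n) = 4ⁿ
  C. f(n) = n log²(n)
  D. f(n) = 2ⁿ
C < A < D < B

Comparing growth rates:
C = n log²(n) is O(n log² n)
A = n² log(n) is O(n² log n)
D = 2ⁿ is O(2ⁿ)
B = 4ⁿ is O(4ⁿ)

Therefore, the order from slowest to fastest is: C < A < D < B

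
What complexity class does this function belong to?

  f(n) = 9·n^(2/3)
O(n^(2/3))

The dominant term in 9·n^(2/3) is 9·n^(2/3), which is Θ(n^(2/3)).
Constants are absorbed, so the tightest bound is O(n^(2/3)).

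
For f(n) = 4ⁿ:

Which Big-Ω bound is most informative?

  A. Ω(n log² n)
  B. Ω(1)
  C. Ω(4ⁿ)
C

f(n) = 4ⁿ is Ω(4ⁿ).
All listed options are valid Big-Ω bounds (lower bounds),
but Ω(4ⁿ) is the tightest (largest valid bound).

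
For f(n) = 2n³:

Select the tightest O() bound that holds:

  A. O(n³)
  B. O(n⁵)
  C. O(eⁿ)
A

f(n) = 2n³ is O(n³).
All listed options are valid Big-O bounds (upper bounds),
but O(n³) is the tightest (smallest valid bound).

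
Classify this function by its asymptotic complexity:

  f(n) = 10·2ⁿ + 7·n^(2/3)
O(2ⁿ)

The dominant term in 10·2ⁿ + 7·n^(2/3) is 10·2ⁿ, which is Θ(2ⁿ).
Lower-order terms (7·n^(2/3)) are asymptotically negligible.
Constants are absorbed, so the tightest bound is O(2ⁿ).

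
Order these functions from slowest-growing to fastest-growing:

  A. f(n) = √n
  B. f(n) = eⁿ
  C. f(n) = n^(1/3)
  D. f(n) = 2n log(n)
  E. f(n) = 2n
C < A < E < D < B

Comparing growth rates:
C = n^(1/3) is O(n^(1/3))
A = √n is O(√n)
E = 2n is O(n)
D = 2n log(n) is O(n log n)
B = eⁿ is O(eⁿ)

Therefore, the order from slowest to fastest is: C < A < E < D < B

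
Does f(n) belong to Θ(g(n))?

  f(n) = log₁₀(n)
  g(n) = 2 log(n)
True

f(n) = log₁₀(n) and g(n) = 2 log(n) are both O(log n).
Since they have the same asymptotic growth rate, f(n) = Θ(g(n)) is true.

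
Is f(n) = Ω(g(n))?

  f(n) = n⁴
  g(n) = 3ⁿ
False

f(n) = n⁴ is O(n⁴), and g(n) = 3ⁿ is O(3ⁿ).
Since O(n⁴) grows slower than O(3ⁿ), f(n) = Ω(g(n)) is false.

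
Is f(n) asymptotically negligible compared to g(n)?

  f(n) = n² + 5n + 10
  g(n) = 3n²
False

f(n) = n² + 5n + 10 is O(n²), and g(n) = 3n² is O(n²).
Since they have the same growth rate, f(n) = o(g(n)) is false.
(f = o(g) requires f to grow strictly slower, not equal.)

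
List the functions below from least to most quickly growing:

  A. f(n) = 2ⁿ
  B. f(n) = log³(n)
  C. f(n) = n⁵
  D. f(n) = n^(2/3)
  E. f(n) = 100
E < B < D < C < A

Comparing growth rates:
E = 100 is O(1)
B = log³(n) is O(log³ n)
D = n^(2/3) is O(n^(2/3))
C = n⁵ is O(n⁵)
A = 2ⁿ is O(2ⁿ)

Therefore, the order from slowest to fastest is: E < B < D < C < A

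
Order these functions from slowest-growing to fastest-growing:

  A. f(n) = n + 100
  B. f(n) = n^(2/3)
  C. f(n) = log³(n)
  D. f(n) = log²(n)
D < C < B < A

Comparing growth rates:
D = log²(n) is O(log² n)
C = log³(n) is O(log³ n)
B = n^(2/3) is O(n^(2/3))
A = n + 100 is O(n)

Therefore, the order from slowest to fastest is: D < C < B < A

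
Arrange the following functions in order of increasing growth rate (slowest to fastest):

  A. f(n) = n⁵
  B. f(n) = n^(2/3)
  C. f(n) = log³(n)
C < B < A

Comparing growth rates:
C = log³(n) is O(log³ n)
B = n^(2/3) is O(n^(2/3))
A = n⁵ is O(n⁵)

Therefore, the order from slowest to fastest is: C < B < A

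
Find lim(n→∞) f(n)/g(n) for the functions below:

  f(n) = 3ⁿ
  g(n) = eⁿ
∞

Since 3ⁿ (O(3ⁿ)) grows faster than eⁿ (O(eⁿ)),
the ratio f(n)/g(n) → ∞ as n → ∞.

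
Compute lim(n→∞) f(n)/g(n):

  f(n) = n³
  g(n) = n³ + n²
1

Since n³ and n³ + n² have the same growth rate (O(n³)),
the ratio converges to a constant: 1.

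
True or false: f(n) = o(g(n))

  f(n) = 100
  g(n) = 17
False

f(n) = 100 is O(1), and g(n) = 17 is O(1).
Since they have the same growth rate, f(n) = o(g(n)) is false.
(f = o(g) requires f to grow strictly slower, not equal.)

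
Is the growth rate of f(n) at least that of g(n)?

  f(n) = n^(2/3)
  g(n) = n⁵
False

f(n) = n^(2/3) is O(n^(2/3)), and g(n) = n⁵ is O(n⁵).
Since O(n^(2/3)) grows slower than O(n⁵), f(n) = Ω(g(n)) is false.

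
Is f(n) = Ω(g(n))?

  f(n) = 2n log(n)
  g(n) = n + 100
True

f(n) = 2n log(n) is O(n log n), and g(n) = n + 100 is O(n).
Since O(n log n) grows at least as fast as O(n), f(n) = Ω(g(n)) is true.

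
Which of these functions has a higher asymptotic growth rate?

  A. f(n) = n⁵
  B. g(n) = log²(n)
A

f(n) = n⁵ is O(n⁵), while g(n) = log²(n) is O(log² n).
Since O(n⁵) grows faster than O(log² n), f(n) dominates.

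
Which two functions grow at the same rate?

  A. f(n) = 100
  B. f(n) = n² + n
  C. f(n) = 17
A and C

Examining each function:
  A. 100 is O(1)
  B. n² + n is O(n²)
  C. 17 is O(1)

Functions A and C both have the same complexity class.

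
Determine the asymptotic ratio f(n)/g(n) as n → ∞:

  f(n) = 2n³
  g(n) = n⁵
0

Since 2n³ (O(n³)) grows slower than n⁵ (O(n⁵)),
the ratio f(n)/g(n) → 0 as n → ∞.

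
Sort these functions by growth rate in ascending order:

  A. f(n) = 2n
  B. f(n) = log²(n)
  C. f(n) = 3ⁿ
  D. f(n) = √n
B < D < A < C

Comparing growth rates:
B = log²(n) is O(log² n)
D = √n is O(√n)
A = 2n is O(n)
C = 3ⁿ is O(3ⁿ)

Therefore, the order from slowest to fastest is: B < D < A < C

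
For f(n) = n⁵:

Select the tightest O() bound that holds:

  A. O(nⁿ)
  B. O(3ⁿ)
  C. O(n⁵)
C

f(n) = n⁵ is O(n⁵).
All listed options are valid Big-O bounds (upper bounds),
but O(n⁵) is the tightest (smallest valid bound).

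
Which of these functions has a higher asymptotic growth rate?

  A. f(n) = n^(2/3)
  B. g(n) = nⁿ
B

f(n) = n^(2/3) is O(n^(2/3)), while g(n) = nⁿ is O(nⁿ).
Since O(nⁿ) grows faster than O(n^(2/3)), g(n) dominates.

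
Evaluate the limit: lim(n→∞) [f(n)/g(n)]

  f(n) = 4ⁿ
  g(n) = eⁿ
∞

Since 4ⁿ (O(4ⁿ)) grows faster than eⁿ (O(eⁿ)),
the ratio f(n)/g(n) → ∞ as n → ∞.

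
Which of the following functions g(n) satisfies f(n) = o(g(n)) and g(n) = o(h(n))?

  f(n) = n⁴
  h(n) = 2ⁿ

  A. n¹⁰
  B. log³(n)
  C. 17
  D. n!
A

We need g(n) with n⁴ = o(g(n)) and g(n) = o(2ⁿ), i.e. O(n⁴) ≺ g ≺ O(2ⁿ).
Check each option:
  A. n¹⁰ — O(n¹⁰) is strictly between O(n⁴) and O(2ⁿ) ✓
  B. log³(n) — O(log³ n) does not grow strictly faster than f(n)
  C. 17 — O(1) does not grow strictly faster than f(n)
  D. n! — O(n!) does not grow strictly slower than h(n)

Only option A (n¹⁰) lies strictly between.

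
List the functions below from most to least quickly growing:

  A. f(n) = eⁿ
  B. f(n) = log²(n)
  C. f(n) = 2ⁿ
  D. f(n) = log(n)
A > C > B > D

Comparing growth rates:
A = eⁿ is O(eⁿ)
C = 2ⁿ is O(2ⁿ)
B = log²(n) is O(log² n)
D = log(n) is O(log n)

Therefore, the order from fastest to slowest is: A > C > B > D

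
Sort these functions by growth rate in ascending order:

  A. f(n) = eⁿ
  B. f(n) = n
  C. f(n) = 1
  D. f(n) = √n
C < D < B < A

Comparing growth rates:
C = 1 is O(1)
D = √n is O(√n)
B = n is O(n)
A = eⁿ is O(eⁿ)

Therefore, the order from slowest to fastest is: C < D < B < A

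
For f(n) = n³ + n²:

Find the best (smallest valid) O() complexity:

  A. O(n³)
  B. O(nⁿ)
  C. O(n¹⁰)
A

f(n) = n³ + n² is O(n³).
All listed options are valid Big-O bounds (upper bounds),
but O(n³) is the tightest (smallest valid bound).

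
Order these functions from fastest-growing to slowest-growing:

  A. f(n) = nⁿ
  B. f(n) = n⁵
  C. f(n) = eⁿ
A > C > B

Comparing growth rates:
A = nⁿ is O(nⁿ)
C = eⁿ is O(eⁿ)
B = n⁵ is O(n⁵)

Therefore, the order from fastest to slowest is: A > C > B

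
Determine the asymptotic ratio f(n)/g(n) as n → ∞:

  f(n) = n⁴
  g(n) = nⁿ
0

Since n⁴ (O(n⁴)) grows slower than nⁿ (O(nⁿ)),
the ratio f(n)/g(n) → 0 as n → ∞.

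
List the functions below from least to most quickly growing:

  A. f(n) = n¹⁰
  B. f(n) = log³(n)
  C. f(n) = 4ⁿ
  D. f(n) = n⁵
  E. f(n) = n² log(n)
B < E < D < A < C

Comparing growth rates:
B = log³(n) is O(log³ n)
E = n² log(n) is O(n² log n)
D = n⁵ is O(n⁵)
A = n¹⁰ is O(n¹⁰)
C = 4ⁿ is O(4ⁿ)

Therefore, the order from slowest to fastest is: B < E < D < A < C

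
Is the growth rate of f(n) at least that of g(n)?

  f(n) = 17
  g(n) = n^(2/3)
False

f(n) = 17 is O(1), and g(n) = n^(2/3) is O(n^(2/3)).
Since O(1) grows slower than O(n^(2/3)), f(n) = Ω(g(n)) is false.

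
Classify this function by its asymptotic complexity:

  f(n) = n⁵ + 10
O(n⁵)

The dominant term in n⁵ + 10 is n⁵, which is Θ(n⁵).
Lower-order terms (10) are asymptotically negligible.
Constants are absorbed, so the tightest bound is O(n⁵).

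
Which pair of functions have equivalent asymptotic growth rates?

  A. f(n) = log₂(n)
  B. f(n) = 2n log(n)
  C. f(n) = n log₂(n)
B and C

Examining each function:
  A. log₂(n) is O(log n)
  B. 2n log(n) is O(n log n)
  C. n log₂(n) is O(n log n)

Functions B and C both have the same complexity class.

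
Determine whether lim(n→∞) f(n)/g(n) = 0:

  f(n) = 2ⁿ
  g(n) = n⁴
False

f(n) = 2ⁿ is O(2ⁿ), and g(n) = n⁴ is O(n⁴).
Since O(2ⁿ) grows faster than or equal to O(n⁴), f(n) = o(g(n)) is false.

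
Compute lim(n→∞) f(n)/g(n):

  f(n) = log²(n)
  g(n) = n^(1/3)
0

Since log²(n) (O(log² n)) grows slower than n^(1/3) (O(n^(1/3))),
the ratio f(n)/g(n) → 0 as n → ∞.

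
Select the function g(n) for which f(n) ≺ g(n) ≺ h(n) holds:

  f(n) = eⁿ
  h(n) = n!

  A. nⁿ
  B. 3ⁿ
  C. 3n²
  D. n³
B

We need g(n) with eⁿ = o(g(n)) and g(n) = o(n!), i.e. O(eⁿ) ≺ g ≺ O(n!).
Check each option:
  A. nⁿ — O(nⁿ) does not grow strictly slower than h(n)
  B. 3ⁿ — O(3ⁿ) is strictly between O(eⁿ) and O(n!) ✓
  C. 3n² — O(n²) does not grow strictly faster than f(n)
  D. n³ — O(n³) does not grow strictly faster than f(n)

Only option B (3ⁿ) lies strictly between.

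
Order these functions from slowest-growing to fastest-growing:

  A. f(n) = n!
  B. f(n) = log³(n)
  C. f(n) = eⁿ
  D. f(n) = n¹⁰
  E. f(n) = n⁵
B < E < D < C < A

Comparing growth rates:
B = log³(n) is O(log³ n)
E = n⁵ is O(n⁵)
D = n¹⁰ is O(n¹⁰)
C = eⁿ is O(eⁿ)
A = n! is O(n!)

Therefore, the order from slowest to fastest is: B < E < D < C < A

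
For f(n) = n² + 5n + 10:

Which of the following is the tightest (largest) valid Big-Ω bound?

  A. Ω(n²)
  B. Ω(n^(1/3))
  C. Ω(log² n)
A

f(n) = n² + 5n + 10 is Ω(n²).
All listed options are valid Big-Ω bounds (lower bounds),
but Ω(n²) is the tightest (largest valid bound).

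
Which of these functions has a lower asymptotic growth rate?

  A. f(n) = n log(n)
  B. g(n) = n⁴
A

f(n) = n log(n) is O(n log n), while g(n) = n⁴ is O(n⁴).
Since O(n log n) grows slower than O(n⁴), f(n) is dominated.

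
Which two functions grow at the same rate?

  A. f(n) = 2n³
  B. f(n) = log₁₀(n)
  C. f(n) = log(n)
B and C

Examining each function:
  A. 2n³ is O(n³)
  B. log₁₀(n) is O(log n)
  C. log(n) is O(log n)

Functions B and C both have the same complexity class.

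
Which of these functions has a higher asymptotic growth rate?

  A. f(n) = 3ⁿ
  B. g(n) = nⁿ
B

f(n) = 3ⁿ is O(3ⁿ), while g(n) = nⁿ is O(nⁿ).
Since O(nⁿ) grows faster than O(3ⁿ), g(n) dominates.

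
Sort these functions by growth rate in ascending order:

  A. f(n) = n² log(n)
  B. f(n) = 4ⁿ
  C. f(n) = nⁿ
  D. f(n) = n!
A < B < D < C

Comparing growth rates:
A = n² log(n) is O(n² log n)
B = 4ⁿ is O(4ⁿ)
D = n! is O(n!)
C = nⁿ is O(nⁿ)

Therefore, the order from slowest to fastest is: A < B < D < C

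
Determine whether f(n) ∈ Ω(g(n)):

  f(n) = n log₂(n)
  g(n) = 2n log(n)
True

f(n) = n log₂(n) and g(n) = 2n log(n) are both O(n log n).
Big-Ω permits equal growth rates (f ≥ c·g for some c > 0), so f(n) = Ω(g(n)) is true.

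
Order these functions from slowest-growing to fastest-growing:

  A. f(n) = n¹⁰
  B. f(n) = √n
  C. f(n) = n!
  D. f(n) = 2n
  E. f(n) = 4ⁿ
B < D < A < E < C

Comparing growth rates:
B = √n is O(√n)
D = 2n is O(n)
A = n¹⁰ is O(n¹⁰)
E = 4ⁿ is O(4ⁿ)
C = n! is O(n!)

Therefore, the order from slowest to fastest is: B < D < A < E < C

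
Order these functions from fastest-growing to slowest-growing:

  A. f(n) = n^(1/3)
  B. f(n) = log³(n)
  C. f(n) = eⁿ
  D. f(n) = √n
C > D > A > B

Comparing growth rates:
C = eⁿ is O(eⁿ)
D = √n is O(√n)
A = n^(1/3) is O(n^(1/3))
B = log³(n) is O(log³ n)

Therefore, the order from fastest to slowest is: C > D > A > B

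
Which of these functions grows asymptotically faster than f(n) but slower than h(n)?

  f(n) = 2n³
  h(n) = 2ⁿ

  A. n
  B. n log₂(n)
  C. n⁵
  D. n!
C

We need g(n) with 2n³ = o(g(n)) and g(n) = o(2ⁿ), i.e. O(n³) ≺ g ≺ O(2ⁿ).
Check each option:
  A. n — O(n) does not grow strictly faster than f(n)
  B. n log₂(n) — O(n log n) does not grow strictly faster than f(n)
  C. n⁵ — O(n⁵) is strictly between O(n³) and O(2ⁿ) ✓
  D. n! — O(n!) does not grow strictly slower than h(n)

Only option C (n⁵) lies strictly between.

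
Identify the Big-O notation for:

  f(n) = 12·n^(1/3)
O(n^(1/3))

The dominant term in 12·n^(1/3) is 12·n^(1/3), which is Θ(n^(1/3)).
Constants are absorbed, so the tightest bound is O(n^(1/3)).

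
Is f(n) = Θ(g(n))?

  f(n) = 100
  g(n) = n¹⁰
False

f(n) = 100 is O(1), and g(n) = n¹⁰ is O(n¹⁰).
Since they have different growth rates, f(n) = Θ(g(n)) is false.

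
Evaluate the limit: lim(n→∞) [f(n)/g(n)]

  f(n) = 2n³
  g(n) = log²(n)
∞

Since 2n³ (O(n³)) grows faster than log²(n) (O(log² n)),
the ratio f(n)/g(n) → ∞ as n → ∞.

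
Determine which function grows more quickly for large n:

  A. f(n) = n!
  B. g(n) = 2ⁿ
A

f(n) = n! is O(n!), while g(n) = 2ⁿ is O(2ⁿ).
Since O(n!) grows faster than O(2ⁿ), f(n) dominates.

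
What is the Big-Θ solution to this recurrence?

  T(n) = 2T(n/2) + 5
Θ(n)

Master Theorem: a = 2, b = 2, f(n) = 5.
Compute the critical exponent d = log₂(2) = 1.
Compare f(n) = Θ(1) against n^d:
  k = 0 < d = 1, so f(n) = O(n^(d-ε)) — Case 1.
  The recursion cost dominates: T(n) = Θ(n^d) = Θ(n).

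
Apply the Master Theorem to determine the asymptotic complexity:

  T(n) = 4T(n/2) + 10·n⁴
Θ(n⁴)

Master Theorem: a = 4, b = 2, f(n) = 10·n⁴.
Compute the critical exponent d = log₂(4) = 2.
Compare f(n) = Θ(n⁴) against n^d:
  k = 4 > d = 2, so f(n) = Ω(n^(d+ε)) — Case 3.
  Regularity: a·(n/b)^4/n^4 = a/b^4 = 4/16 < 1 ✓.
  The top-level work dominates: T(n) = Θ(f(n)) = Θ(n⁴).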